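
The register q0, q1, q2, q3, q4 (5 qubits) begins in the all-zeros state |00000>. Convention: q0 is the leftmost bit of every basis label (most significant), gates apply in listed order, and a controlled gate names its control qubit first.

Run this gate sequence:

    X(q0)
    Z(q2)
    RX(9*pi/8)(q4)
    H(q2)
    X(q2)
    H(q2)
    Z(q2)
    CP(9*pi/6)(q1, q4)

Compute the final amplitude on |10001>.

|10001> carries amplitude -I*cos(pi/16) in the final state.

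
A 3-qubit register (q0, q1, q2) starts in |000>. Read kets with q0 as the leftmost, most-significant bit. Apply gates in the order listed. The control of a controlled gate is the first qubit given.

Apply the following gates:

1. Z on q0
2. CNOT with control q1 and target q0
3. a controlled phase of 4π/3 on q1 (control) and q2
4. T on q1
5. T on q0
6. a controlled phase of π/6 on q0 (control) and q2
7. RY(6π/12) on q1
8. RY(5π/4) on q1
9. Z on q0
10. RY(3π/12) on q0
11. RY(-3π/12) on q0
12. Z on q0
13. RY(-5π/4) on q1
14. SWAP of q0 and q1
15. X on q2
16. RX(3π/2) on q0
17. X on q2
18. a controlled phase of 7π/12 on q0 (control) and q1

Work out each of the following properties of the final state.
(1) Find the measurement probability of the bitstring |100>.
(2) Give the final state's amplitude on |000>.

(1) A full measurement returns |100> with probability 1/2. Key observation: gates 8-13 undo each other exactly, leaving only the rest of the circuit to track.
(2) |000> carries amplitude -1/2 - I/2 in the final state.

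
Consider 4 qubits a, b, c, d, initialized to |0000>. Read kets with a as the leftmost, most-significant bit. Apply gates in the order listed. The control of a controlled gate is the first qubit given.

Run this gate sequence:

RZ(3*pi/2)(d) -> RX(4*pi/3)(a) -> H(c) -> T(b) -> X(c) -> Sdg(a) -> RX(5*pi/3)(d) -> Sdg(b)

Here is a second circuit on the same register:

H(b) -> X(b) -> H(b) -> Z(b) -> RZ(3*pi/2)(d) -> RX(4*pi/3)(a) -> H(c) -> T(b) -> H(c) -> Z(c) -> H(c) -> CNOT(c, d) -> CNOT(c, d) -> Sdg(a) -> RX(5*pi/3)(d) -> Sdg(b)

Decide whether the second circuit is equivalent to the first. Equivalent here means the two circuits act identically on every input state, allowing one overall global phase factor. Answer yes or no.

Yes, they are equivalent — the unitaries differ by at most a global phase.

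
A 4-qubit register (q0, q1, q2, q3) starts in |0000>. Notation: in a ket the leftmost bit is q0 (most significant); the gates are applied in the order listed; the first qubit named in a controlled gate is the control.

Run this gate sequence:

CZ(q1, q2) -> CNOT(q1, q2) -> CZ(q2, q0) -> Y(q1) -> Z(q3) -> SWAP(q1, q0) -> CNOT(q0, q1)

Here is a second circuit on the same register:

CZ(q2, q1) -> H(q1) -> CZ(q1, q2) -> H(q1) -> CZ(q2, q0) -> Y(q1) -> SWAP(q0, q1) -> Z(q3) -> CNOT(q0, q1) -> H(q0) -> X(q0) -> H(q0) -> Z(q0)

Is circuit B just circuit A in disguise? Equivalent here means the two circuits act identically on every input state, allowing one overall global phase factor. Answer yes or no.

No — the two circuits implement different unitaries, even allowing a global phase.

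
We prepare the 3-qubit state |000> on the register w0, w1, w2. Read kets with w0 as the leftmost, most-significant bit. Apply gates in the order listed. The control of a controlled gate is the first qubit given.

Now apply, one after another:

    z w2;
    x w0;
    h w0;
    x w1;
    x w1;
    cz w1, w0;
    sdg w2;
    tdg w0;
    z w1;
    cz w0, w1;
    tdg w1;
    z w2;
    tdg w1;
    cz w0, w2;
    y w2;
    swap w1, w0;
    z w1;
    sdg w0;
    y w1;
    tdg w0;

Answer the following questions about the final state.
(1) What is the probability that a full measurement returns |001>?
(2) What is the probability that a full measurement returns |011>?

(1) Outcome |001> occurs with probability 1/2.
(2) Outcome |011> occurs with probability 1/2.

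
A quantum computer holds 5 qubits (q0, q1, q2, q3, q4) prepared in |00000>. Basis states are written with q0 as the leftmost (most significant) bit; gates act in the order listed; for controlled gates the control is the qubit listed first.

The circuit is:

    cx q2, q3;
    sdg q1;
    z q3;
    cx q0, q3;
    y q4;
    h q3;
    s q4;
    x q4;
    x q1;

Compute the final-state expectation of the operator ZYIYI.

In the final state, ZYIYI has expectation 0.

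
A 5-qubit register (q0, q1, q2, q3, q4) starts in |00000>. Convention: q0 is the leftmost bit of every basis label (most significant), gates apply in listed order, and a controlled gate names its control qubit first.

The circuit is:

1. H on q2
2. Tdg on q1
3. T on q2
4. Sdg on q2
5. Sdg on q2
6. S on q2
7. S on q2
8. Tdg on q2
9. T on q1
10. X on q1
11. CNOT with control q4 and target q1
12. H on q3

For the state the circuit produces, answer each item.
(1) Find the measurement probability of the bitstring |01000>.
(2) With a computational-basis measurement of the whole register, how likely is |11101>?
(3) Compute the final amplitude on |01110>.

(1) The probability of measuring |01000> is 1/4. Key observation: steps 2-9 multiply out to the identity, so the circuit reduces to the remaining gates.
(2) The probability of measuring |11101> is 0.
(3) The final state's coefficient on |01110> equals 1/2.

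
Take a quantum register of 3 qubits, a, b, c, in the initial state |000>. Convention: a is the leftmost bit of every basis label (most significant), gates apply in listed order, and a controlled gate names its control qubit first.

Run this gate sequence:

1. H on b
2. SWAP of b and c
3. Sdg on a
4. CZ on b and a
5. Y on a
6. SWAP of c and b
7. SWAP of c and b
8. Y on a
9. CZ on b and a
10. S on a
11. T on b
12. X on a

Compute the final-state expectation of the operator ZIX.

The expectation value of ZIX is -1. Key observation: steps 3-10 multiply out to the identity, so the circuit reduces to the remaining gates.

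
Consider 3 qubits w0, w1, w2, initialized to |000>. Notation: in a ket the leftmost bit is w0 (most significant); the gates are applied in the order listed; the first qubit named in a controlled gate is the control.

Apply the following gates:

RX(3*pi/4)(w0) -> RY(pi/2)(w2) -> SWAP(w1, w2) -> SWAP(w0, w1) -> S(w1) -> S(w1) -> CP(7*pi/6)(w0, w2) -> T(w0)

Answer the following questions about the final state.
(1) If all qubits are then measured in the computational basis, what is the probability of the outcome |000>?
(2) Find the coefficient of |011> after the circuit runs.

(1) The probability of measuring |000> is 1/4 - sqrt(2)/8.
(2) |011> carries amplitude 0 in the final state.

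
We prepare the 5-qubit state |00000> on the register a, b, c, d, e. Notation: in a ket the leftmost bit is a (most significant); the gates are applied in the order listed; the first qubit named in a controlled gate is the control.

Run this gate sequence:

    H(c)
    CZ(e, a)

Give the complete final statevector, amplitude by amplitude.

The final amplitudes are sqrt(2)/2 on |00000>, sqrt(2)/2 on |00100>, and 0 on every other basis state.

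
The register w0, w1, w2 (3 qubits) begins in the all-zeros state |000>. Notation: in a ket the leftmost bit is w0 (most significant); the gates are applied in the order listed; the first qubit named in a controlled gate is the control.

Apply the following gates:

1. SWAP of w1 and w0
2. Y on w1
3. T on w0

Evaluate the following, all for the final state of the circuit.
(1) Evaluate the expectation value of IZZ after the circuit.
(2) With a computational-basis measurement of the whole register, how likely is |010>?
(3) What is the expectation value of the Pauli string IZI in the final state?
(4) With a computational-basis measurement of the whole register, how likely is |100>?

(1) The expectation value of IZZ is -1.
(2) The probability of measuring |010> is 1.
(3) In the final state, IZI has expectation -1.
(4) A full measurement returns |100> with probability 0.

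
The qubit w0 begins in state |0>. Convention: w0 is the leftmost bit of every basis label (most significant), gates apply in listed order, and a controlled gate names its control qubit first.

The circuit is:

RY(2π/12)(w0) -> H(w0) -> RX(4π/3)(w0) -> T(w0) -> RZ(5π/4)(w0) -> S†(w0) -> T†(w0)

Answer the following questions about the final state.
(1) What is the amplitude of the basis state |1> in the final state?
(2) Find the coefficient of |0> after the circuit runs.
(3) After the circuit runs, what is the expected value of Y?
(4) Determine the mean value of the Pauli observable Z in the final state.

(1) The amplitude on |1> is (-1 - 3*I)*exp(I*pi/8)/4.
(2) |0> carries amplitude sqrt(3)*(1 + I)*exp(3*I*pi/8)/4 in the final state.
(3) The observable Y averages to sqrt(6)/8.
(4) The observable Z averages to -1/4.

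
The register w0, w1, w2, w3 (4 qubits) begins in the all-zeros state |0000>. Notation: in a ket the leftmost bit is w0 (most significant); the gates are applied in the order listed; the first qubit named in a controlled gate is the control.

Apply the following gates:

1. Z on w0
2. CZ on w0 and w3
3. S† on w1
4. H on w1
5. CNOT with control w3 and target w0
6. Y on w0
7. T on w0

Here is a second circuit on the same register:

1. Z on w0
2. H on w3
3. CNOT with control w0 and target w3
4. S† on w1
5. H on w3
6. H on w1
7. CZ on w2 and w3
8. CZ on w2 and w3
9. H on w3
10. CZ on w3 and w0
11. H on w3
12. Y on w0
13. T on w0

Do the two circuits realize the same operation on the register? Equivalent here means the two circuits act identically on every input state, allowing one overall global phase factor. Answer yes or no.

No — the two circuits implement different unitaries, even allowing a global phase.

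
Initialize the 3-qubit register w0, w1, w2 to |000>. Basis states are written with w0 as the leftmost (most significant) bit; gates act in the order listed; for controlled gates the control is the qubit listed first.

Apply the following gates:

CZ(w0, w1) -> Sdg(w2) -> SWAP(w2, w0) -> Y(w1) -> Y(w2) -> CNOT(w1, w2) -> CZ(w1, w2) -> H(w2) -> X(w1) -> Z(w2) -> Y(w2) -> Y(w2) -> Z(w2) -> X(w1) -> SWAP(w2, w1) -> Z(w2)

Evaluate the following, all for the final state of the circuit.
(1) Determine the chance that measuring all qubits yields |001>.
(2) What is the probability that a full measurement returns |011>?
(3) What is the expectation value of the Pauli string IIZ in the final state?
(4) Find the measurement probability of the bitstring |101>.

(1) The probability of measuring |001> is 1/2. Key observation: steps 9-14 multiply out to the identity, so the circuit reduces to the remaining gates.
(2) Outcome |011> occurs with probability 1/2.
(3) In the final state, IIZ has expectation -1.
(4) The probability of measuring |101> is 0.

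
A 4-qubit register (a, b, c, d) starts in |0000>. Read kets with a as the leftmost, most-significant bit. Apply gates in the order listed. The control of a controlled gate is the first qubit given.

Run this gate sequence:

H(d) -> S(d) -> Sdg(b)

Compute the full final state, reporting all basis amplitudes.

The final amplitudes are sqrt(2)/2 on |0000>, sqrt(2)*I/2 on |0001>, and 0 on every other basis state.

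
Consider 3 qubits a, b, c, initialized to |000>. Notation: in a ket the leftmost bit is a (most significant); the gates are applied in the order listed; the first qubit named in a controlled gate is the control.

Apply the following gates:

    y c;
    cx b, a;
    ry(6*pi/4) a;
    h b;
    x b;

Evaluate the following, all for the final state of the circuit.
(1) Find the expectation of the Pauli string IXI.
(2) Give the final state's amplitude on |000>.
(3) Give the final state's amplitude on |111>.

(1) The expectation value of IXI is 1.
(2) The amplitude on |000> is 0.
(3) The final state's coefficient on |111> equals I/2.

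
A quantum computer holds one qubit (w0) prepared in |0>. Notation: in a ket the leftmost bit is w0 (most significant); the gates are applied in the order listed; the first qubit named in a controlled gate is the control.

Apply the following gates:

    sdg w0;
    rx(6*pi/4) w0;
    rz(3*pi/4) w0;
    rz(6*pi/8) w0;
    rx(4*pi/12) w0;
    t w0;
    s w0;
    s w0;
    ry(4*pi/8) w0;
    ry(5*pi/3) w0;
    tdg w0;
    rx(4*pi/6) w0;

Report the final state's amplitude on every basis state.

The final amplitudes are 1/4 - 3*I/8 - 3*exp(I*pi/4)/8 - sqrt(3)*exp(I*pi/4)/8 - sqrt(3)*exp(3*I*pi/4)/8 - exp(3*I*pi/4)/8 - sqrt(3)*(1 - 2*I)/8 on |0>, -sqrt(3)/8 + exp(3*I*pi/4)/8 + I/8 + sqrt(3)*exp(3*I*pi/4)/8 + sqrt(3)*exp(I*pi/4)/8 + 3*exp(I*pi/4)/8 on |1>.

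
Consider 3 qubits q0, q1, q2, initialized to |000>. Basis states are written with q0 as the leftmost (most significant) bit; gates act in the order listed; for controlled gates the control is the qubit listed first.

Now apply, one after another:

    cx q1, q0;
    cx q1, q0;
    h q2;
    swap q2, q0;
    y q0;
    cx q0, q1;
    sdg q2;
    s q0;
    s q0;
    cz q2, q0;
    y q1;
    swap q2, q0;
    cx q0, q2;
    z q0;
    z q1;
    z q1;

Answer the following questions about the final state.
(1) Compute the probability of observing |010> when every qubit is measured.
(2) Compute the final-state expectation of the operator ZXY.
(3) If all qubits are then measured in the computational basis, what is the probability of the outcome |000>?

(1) The probability of measuring |010> is 1/2.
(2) The observable ZXY averages to 0.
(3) Outcome |000> occurs with probability 0.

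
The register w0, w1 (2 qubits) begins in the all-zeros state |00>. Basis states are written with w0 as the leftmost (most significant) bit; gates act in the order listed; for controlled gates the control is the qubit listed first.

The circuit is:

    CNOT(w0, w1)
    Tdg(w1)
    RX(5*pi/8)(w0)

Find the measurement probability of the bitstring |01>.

The probability of measuring |01> is 0.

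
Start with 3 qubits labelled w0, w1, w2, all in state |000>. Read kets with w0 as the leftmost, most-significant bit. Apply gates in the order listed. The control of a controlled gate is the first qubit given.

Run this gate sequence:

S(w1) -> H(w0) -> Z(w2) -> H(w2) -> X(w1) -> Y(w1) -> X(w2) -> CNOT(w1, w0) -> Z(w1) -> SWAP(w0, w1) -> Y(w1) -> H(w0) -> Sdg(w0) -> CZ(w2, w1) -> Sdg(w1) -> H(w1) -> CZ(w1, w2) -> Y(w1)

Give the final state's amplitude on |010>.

The amplitude on |010> is 1/4 - I/4.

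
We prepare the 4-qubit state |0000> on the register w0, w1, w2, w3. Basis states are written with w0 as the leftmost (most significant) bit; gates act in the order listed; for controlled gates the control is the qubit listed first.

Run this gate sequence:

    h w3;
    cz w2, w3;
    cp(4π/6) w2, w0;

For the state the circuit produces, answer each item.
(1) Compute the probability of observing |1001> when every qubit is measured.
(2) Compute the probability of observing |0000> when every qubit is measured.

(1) A full measurement returns |1001> with probability 0.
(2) A full measurement returns |0000> with probability 1/2.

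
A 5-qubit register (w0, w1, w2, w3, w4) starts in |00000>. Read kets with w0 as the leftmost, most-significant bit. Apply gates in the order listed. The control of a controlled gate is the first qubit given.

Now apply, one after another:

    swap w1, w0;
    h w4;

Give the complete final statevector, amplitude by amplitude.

The final amplitudes are sqrt(2)/2 on |00000>, sqrt(2)/2 on |00001>, and 0 on every other basis state.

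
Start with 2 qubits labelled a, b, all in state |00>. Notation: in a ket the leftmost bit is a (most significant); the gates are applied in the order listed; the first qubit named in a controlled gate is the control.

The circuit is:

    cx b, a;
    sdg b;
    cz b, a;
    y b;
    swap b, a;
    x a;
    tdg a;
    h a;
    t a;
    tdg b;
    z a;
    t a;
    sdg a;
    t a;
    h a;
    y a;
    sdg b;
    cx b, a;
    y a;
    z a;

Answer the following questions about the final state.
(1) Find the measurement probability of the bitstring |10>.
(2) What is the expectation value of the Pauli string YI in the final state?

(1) A full measurement returns |10> with probability sqrt(2)/4 + 1/2.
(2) In the final state, YI has expectation -sqrt(2)/2.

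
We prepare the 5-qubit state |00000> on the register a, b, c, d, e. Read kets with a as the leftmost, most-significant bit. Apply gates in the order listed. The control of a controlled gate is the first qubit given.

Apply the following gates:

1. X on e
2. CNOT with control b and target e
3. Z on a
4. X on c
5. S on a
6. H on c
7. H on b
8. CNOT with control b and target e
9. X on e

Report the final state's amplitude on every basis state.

The resulting statevector has amplitude 1/2 on |00000>, -1/2 on |00100>, 1/2 on |01001>, -1/2 on |01101>, and 0 on every other basis state.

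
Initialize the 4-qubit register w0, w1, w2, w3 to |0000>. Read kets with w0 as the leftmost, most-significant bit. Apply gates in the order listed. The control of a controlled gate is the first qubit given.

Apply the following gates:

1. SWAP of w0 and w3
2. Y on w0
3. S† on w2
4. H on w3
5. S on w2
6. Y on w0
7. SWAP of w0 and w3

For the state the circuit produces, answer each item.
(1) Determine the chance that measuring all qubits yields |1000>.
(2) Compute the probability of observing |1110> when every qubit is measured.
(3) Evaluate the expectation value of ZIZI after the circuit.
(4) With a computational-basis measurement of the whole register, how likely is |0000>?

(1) The probability of measuring |1000> is 1/2.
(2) The probability of measuring |1110> is 0.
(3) The expectation value of ZIZI is 0.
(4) Outcome |0000> occurs with probability 1/2.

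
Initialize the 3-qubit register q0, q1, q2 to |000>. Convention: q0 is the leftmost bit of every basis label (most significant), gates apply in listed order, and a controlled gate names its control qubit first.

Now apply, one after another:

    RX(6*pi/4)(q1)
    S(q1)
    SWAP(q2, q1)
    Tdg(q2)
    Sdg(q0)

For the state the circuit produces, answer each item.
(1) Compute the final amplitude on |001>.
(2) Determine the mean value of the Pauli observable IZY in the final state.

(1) The final state's coefficient on |001> equals -sqrt(2)*exp(3*I*pi/4)/2.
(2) The observable IZY averages to sqrt(2)/2.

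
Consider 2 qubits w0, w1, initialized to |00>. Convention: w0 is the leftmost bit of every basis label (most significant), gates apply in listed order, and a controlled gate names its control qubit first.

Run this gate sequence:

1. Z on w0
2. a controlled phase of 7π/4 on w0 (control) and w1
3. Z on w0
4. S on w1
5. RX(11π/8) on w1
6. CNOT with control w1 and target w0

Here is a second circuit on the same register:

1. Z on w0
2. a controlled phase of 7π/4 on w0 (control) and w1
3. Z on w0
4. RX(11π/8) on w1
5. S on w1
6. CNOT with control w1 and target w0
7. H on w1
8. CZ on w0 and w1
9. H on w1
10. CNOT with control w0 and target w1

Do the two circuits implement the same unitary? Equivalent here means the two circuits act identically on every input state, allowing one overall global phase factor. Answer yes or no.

No — the two circuits implement different unitaries, even allowing a global phase.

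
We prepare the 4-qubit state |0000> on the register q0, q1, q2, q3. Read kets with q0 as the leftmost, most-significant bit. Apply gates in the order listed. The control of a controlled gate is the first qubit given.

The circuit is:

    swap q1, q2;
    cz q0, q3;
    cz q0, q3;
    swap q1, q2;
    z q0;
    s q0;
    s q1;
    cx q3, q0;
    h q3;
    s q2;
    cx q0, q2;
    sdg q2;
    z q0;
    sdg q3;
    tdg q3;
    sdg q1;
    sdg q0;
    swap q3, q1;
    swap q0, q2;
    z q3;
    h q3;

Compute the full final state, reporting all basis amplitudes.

The final amplitudes are 1/2 on |0000>, 1/2 on |0001>, -exp(I*pi/4)/2 on |0100>, -exp(I*pi/4)/2 on |0101>, and 0 on every other basis state. Key observation: gates 1-4 undo each other exactly, leaving only the rest of the circuit to track.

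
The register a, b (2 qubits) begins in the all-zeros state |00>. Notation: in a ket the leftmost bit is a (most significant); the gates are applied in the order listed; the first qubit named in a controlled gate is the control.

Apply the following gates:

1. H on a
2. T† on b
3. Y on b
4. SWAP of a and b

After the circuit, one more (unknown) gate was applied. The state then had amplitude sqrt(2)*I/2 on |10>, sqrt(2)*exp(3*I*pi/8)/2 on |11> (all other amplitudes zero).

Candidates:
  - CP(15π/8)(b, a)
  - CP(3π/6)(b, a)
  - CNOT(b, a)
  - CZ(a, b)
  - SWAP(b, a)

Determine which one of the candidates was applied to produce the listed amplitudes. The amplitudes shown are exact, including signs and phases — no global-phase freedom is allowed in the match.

It was CP(15π/8)(b, a) that produced the state shown.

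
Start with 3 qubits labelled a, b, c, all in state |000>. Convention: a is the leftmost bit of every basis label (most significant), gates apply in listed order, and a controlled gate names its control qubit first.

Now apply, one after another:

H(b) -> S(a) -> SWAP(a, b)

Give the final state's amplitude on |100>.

The amplitude on |100> is sqrt(2)/2.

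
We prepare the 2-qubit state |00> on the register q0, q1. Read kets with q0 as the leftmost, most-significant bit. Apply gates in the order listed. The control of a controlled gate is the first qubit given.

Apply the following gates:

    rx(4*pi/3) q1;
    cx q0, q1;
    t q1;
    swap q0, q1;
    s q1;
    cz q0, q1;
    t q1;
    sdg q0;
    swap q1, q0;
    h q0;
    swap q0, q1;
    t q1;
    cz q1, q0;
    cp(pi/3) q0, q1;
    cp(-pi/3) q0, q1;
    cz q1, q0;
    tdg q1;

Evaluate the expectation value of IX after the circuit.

The expectation value of IX is 1.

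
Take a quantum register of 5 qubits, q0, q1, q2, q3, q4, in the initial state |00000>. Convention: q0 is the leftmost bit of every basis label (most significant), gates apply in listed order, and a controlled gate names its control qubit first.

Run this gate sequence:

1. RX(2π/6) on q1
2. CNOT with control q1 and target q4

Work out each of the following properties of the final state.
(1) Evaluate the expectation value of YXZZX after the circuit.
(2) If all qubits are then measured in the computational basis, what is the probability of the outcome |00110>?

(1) In the final state, YXZZX has expectation 0.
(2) A full measurement returns |00110> with probability 0.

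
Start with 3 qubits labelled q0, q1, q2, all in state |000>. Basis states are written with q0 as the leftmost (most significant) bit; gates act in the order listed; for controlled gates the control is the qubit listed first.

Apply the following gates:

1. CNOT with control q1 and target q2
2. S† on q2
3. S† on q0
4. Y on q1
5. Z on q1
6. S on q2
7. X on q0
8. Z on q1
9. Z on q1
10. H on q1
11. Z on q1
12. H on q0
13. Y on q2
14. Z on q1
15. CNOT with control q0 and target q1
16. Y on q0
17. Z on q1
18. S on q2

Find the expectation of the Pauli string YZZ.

In the final state, YZZ has expectation 0.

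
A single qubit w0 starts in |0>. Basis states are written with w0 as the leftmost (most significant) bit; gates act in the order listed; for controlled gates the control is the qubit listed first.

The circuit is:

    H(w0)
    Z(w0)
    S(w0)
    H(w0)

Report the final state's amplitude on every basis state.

After the circuit, the state carries amplitude 1/2 - I/2 on |0>, 1/2 + I/2 on |1>.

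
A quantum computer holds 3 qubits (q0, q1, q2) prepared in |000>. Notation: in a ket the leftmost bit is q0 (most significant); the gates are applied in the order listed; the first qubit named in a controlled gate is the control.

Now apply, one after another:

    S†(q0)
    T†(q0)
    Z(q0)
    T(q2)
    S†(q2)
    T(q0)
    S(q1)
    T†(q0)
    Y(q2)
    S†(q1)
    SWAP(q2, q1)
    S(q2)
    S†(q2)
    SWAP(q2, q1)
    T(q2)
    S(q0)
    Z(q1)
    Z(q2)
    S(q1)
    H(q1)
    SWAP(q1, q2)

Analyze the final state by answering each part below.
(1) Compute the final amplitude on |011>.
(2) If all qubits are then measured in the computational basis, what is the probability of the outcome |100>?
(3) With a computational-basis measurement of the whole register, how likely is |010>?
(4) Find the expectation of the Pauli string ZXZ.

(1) The amplitude on |011> is -sqrt(2)*exp(3*I*pi/4)/2. Key observation: gates 11-14 undo each other exactly, leaving only the rest of the circuit to track.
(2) Outcome |100> occurs with probability 0.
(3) The probability of measuring |010> is 1/2.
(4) The observable ZXZ averages to 0.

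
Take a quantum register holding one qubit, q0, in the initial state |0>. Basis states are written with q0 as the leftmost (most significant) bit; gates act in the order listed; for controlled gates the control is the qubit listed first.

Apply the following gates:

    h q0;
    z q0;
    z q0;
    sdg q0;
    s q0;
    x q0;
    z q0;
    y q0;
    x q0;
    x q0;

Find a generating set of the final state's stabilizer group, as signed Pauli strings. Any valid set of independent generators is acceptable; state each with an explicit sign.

The final state is stabilized by the group generated by +X; other independent generating sets are equally valid.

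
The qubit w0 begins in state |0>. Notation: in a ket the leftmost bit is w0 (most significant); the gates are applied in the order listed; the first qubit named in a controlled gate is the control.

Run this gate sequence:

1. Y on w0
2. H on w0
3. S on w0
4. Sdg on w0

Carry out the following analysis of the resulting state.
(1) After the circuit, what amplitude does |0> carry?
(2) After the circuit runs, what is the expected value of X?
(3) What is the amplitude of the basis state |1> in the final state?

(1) The amplitude on |0> is sqrt(2)*I/2. Key observation: steps 3-4 multiply out to the identity, so the circuit reduces to the remaining gates.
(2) The observable X averages to -1.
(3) |1> carries amplitude -sqrt(2)*I/2 in the final state.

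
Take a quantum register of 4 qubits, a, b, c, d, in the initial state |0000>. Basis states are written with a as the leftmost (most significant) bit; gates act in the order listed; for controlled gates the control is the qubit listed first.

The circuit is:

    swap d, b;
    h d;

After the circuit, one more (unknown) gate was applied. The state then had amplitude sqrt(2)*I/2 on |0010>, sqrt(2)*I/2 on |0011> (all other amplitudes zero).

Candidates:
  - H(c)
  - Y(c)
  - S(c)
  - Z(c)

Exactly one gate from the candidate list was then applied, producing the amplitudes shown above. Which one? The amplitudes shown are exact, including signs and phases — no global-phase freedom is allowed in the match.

The applied gate was Y(c).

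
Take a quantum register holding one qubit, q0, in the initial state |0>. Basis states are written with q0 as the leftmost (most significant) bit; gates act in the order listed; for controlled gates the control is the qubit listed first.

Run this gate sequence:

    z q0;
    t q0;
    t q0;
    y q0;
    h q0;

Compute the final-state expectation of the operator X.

In the final state, X has expectation -1.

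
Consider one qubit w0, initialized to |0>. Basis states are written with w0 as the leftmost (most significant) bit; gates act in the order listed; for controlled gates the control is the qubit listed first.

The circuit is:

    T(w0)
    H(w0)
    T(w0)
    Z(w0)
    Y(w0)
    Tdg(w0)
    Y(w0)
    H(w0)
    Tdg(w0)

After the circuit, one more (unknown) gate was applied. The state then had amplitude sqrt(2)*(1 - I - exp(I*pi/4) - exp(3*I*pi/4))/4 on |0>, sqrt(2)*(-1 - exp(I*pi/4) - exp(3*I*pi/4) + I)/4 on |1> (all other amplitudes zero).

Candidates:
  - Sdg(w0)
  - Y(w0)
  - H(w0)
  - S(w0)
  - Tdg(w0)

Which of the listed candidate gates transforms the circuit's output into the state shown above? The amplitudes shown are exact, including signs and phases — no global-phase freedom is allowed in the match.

The unique candidate consistent with the amplitudes is H(w0).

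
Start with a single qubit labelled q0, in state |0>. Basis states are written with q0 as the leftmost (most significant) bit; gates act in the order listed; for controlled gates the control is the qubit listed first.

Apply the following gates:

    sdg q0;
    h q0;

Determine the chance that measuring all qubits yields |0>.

Outcome |0> occurs with probability 1/2.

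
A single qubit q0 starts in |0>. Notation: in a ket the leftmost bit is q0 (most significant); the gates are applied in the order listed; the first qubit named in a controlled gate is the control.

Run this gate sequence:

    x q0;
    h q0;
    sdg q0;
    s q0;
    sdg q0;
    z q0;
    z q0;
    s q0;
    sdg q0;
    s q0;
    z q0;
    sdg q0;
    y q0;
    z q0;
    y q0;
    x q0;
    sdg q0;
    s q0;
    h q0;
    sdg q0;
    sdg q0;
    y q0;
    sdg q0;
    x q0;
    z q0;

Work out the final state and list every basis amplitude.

The resulting statevector has amplitude -1/2 - I/2 on |0>, -1/2 - I/2 on |1>. Key observation: steps 3-10 multiply out to the identity, so the circuit reduces to the remaining gates.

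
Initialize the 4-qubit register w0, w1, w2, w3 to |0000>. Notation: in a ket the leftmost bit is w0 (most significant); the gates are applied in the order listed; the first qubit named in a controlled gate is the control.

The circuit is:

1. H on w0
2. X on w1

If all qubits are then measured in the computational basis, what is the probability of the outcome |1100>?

A full measurement returns |1100> with probability 1/2.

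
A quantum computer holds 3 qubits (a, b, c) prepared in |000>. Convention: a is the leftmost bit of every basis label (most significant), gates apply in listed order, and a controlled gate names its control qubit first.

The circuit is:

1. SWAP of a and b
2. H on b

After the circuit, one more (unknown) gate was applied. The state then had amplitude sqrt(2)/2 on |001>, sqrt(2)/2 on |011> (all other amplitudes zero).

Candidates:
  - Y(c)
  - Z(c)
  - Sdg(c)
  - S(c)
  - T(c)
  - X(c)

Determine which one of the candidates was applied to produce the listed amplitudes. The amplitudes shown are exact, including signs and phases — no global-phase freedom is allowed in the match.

The unique candidate consistent with the amplitudes is X(c).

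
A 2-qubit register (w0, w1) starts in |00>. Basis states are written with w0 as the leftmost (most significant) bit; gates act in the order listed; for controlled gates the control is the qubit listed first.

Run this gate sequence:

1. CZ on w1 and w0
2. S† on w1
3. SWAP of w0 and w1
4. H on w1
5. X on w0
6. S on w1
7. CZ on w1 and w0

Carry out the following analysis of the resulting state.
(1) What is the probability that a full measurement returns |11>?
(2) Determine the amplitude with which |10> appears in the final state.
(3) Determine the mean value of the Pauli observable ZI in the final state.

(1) A full measurement returns |11> with probability 1/2.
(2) The final state's coefficient on |10> equals sqrt(2)/2.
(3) The observable ZI averages to -1.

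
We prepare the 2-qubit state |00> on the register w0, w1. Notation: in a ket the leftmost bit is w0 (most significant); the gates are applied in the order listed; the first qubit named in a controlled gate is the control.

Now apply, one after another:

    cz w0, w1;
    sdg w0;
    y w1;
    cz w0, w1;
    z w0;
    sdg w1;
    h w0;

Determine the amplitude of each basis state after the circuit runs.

After the circuit, the state carries amplitude 0 on |00>, sqrt(2)/2 on |01>, 0 on |10>, sqrt(2)/2 on |11>.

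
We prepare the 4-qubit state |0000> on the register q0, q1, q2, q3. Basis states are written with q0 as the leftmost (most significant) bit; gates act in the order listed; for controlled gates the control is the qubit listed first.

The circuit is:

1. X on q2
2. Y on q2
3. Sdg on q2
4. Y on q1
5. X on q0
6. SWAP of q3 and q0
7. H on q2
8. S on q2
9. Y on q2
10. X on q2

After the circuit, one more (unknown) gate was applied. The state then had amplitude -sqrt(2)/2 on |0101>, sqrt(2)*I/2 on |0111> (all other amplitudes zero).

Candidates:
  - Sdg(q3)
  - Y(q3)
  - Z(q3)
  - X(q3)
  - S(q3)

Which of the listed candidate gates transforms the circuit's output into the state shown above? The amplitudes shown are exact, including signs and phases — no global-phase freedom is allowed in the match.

The applied gate was S(q3).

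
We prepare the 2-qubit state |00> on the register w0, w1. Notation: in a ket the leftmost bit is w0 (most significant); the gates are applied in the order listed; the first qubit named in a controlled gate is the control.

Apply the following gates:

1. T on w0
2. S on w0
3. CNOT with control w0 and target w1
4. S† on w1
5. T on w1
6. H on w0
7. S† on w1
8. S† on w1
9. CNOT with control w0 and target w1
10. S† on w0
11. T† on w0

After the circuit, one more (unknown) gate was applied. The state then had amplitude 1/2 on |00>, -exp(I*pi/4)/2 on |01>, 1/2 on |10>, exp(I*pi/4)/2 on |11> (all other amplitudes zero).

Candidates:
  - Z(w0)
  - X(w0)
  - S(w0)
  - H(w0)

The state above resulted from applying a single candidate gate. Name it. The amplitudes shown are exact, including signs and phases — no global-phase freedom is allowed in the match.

It was H(w0) that produced the state shown.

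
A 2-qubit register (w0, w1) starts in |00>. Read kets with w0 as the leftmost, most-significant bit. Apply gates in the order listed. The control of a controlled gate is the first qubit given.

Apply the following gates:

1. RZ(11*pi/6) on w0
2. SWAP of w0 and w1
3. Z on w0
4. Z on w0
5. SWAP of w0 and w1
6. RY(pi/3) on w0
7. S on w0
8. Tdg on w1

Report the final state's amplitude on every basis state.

The final amplitudes are -sqrt(3)*exp(I*pi/12)/2 on |00>, 0 on |01>, -exp(7*I*pi/12)/2 on |10>, 0 on |11>.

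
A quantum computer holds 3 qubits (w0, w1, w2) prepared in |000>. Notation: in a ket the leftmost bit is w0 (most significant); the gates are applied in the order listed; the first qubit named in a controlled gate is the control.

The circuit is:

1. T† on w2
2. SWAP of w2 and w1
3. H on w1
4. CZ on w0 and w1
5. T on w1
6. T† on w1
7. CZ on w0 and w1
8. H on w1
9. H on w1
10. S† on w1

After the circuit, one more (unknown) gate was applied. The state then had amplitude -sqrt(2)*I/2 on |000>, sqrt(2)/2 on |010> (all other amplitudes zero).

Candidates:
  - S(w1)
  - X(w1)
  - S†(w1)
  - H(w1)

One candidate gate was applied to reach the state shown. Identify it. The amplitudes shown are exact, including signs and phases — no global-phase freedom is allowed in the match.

The applied gate was X(w1). Key observation: gates 3-8 undo each other exactly, leaving only the rest of the circuit to track.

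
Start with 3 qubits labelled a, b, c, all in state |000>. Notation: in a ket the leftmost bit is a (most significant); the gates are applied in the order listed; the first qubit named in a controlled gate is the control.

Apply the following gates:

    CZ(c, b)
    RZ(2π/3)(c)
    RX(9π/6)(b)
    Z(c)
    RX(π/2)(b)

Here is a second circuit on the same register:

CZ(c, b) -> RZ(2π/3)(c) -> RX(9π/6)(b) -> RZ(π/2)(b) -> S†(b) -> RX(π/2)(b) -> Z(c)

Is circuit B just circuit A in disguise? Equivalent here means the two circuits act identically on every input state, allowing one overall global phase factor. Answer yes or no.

Yes — the two circuits implement the same unitary up to a global phase.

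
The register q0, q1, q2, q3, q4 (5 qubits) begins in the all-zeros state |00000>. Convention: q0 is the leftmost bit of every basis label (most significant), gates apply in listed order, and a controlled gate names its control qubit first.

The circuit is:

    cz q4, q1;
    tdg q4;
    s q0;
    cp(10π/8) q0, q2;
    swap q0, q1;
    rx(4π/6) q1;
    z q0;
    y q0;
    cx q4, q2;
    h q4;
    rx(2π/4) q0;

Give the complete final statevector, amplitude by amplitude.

After the circuit, the state carries amplitude 1/4 on |00000>, 1/4 on |00001>, -sqrt(3)*I/4 on |01000>, -sqrt(3)*I/4 on |01001>, I/4 on |10000>, I/4 on |10001>, sqrt(3)/4 on |11000>, sqrt(3)/4 on |11001>, and 0 on every other basis state.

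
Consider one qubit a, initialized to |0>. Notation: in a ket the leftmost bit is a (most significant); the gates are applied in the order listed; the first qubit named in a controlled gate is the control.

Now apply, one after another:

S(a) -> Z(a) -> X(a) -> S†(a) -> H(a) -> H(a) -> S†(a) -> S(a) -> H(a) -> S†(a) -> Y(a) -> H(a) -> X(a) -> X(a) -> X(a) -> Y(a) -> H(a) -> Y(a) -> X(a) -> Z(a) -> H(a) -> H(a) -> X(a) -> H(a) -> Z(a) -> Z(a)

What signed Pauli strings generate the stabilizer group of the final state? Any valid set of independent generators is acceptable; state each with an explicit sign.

The final state is stabilized by the group generated by -Y; other independent generating sets are equally valid. Key observation: the block from step 22 through step 25 cancels to the identity and can be dropped.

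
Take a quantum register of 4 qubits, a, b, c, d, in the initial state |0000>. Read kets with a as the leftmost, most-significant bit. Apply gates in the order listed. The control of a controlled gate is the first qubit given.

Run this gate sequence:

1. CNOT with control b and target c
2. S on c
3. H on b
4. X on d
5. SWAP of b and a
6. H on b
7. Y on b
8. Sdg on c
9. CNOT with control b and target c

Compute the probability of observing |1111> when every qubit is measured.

Outcome |1111> occurs with probability 1/4.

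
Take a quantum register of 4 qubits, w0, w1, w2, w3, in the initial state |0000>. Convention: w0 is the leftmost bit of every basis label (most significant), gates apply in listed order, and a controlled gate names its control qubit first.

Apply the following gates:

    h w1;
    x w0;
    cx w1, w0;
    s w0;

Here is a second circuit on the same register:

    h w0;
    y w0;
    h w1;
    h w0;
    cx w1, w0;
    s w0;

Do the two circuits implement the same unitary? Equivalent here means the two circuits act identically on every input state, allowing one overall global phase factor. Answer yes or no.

No, they are not equivalent — no single phase factor reconciles the two unitaries.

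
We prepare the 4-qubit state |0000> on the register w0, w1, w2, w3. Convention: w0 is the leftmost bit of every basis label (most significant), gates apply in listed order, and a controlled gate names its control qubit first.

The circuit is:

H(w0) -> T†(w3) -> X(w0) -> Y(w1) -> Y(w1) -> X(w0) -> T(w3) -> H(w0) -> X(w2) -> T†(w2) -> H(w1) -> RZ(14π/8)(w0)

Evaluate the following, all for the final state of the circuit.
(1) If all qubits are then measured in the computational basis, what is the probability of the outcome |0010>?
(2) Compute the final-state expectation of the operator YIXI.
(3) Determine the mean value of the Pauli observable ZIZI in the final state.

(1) A full measurement returns |0010> with probability 1/2.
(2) In the final state, YIXI has expectation 0.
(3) In the final state, ZIZI has expectation -1.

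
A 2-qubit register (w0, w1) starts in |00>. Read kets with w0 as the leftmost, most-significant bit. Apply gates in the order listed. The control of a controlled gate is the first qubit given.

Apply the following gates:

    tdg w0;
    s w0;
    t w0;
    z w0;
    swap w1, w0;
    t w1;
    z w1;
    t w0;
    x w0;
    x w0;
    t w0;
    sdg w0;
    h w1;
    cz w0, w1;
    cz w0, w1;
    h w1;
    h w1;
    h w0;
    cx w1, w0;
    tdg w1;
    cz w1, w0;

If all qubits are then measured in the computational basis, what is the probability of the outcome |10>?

Outcome |10> occurs with probability 1/4. Key observation: the block from step 9 through step 10 cancels to the identity and can be dropped.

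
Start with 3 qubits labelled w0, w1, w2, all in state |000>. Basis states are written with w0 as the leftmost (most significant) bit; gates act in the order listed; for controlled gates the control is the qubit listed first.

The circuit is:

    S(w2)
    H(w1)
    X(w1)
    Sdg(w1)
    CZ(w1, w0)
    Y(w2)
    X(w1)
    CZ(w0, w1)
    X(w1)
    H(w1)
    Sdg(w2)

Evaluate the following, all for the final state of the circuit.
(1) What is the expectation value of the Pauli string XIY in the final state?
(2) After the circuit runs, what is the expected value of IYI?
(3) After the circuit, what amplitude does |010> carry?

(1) The observable XIY averages to 0.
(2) The expectation value of IYI is 1.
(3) The amplitude on |010> is 0.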